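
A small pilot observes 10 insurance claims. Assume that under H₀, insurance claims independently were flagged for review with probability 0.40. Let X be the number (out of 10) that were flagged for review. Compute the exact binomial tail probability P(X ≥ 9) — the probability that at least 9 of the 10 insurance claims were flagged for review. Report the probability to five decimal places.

X ~ Binomial(n=10, p=0.40).
P(X ≥ 9) = C(10,9)·0.40^9·0.60^1 + C(10,10)·0.40^10·0.60^0.
= 0.001573 + 0.000105 = 0.00168.

P = 0.00168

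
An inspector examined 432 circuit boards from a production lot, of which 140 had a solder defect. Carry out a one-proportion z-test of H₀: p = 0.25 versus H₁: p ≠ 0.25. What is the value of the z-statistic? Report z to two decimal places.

p̂ = 140/432 = 0.32407.
Under H₀, SE = √(p₀(1−p₀)/n) = √(0.25·0.75/432) = √0.000434028 = 0.020833.
z = (0.32407 − 0.25)/0.020833 = 0.07407/0.020833 = 3.56.

z = 3.56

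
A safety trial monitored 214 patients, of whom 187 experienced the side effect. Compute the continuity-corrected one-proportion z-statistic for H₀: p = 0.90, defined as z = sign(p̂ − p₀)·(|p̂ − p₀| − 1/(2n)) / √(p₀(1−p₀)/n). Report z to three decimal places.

z = -1.162

With x = 187 successes in n = 214, p̂ = 0.87383. p̂ − p₀ = -0.026168.
Continuity correction 1/(2n) = 1/428 = 0.002336.
Corrected numerator: |-0.026168| − 0.002336 = 0.023832.
Null standard error: √(0.90·0.10/214) = √0.000420561 = 0.020508.
z = (−)0.023832/0.020508 = -1.162.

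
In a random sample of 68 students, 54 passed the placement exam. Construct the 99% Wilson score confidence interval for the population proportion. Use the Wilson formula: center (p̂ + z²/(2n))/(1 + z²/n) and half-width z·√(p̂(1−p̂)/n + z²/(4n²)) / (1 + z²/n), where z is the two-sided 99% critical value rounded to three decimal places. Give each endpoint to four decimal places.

(0.6446, 0.8913)

p̂ = 54/68 = 0.79412; z = 2.576, so z² = 6.635776.
1 + z²/n = 1.097585.
Center = (0.79412 + 0.048792)/1.097585 = 0.76797.
Radicand: p̂(1−p̂)/n + z²/(4n²) = 0.002404335 + 0.000358768 = 0.002763103.
Half-width = z·√(radicand)/denom = 2.576·0.052565/1.097585 = 0.12337.
CI: 0.76797 ± 0.12337 = (0.6446, 0.8913).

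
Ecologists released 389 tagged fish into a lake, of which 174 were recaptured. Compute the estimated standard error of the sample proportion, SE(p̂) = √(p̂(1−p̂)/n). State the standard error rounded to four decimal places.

SE = 0.0252

With x = 174 successes in n = 389, p̂ = 0.44730.
p̂(1−p̂) = 0.44730·0.55270 = 0.247223.
SE = √(0.247223/389) = 0.0252.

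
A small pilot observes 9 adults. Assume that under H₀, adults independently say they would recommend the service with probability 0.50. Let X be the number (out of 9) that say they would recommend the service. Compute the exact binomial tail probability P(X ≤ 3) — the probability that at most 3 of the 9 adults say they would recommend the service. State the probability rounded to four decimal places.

X is binomial with n = 9 and p = 0.50.
P(X ≤ 3) = C(9,0)·0.50^0·0.50^9 + C(9,1)·0.50^1·0.50^8 + C(9,2)·0.50^2·0.50^7 + C(9,3)·0.50^3·0.50^6.
= 0.001953 + 0.017578 + 0.070312 + 0.164062 = 0.2539.

P = 0.2539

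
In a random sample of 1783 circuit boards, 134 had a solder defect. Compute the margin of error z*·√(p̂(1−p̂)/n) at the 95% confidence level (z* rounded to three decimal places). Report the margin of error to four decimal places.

ME = 0.0122

With x = 134 successes in n = 1783, p̂ = 0.07515.
SE = √(p̂(1−p̂)/n) = √(0.069506/1783) = 0.006244.
z* = 1.960 at the 95% level.
ME = 1.960·0.006244 = 0.0122.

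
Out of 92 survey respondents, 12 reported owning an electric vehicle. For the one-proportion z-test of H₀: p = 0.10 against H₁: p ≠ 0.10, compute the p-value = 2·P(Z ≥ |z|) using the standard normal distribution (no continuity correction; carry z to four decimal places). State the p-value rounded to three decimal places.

p̂ = 12/92 = 0.13043.
Under H₀, SE = √(p₀(1−p₀)/n) = √(0.10·0.90/92) = √0.000978261 = 0.031277.
z = (p̂ − p₀)/SE = (12/92 − 0.10)/0.031277 ≈ 0.9731.
From the standard normal, 2·P(Z ≥ |z|) = 0.331.

p-value = 0.331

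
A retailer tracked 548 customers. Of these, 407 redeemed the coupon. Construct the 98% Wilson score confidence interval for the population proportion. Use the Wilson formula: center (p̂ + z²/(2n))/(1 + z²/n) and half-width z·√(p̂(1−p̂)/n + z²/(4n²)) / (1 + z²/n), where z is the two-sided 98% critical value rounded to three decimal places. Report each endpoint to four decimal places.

Here p̂ = 407/548 = 0.74270 and z = 2.326 (z² = 5.410276).
Denominator 1 + z²/n = 1 + 5.410276/548 = 1.009873.
Adjusted center: (0.74270 + z²/(2n))/1.009873 = 0.74033.
Radicand: p̂(1−p̂)/n + z²/(4n²) = 0.000348716 + 0.000004504 = 0.000353220.
Half-width = z·√(radicand)/denom = 2.326·0.018794/1.009873 = 0.04329.
So the interval runs from 0.6970 to 0.7836.

(0.6970, 0.7836)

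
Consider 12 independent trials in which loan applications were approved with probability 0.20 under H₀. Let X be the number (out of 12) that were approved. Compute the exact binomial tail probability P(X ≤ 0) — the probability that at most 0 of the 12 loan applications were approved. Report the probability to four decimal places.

X ~ Binomial(n=12, p=0.20).
P(X ≤ 0) = C(12,0)·0.20^0·0.80^12.
= 0.068719 = 0.0687.

P = 0.0687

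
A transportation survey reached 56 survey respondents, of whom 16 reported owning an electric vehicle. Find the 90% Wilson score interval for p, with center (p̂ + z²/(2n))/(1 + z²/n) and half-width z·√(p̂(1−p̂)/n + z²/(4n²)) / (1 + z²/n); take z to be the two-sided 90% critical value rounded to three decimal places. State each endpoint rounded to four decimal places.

p̂ = 16/56 = 0.28571; z = 1.645, so z² = 2.706025.
1 + z²/n = 1.048322.
Adjusted center: (0.28571 + z²/(2n))/1.048322 = 0.29559.
Radicand: p̂(1−p̂)/n + z²/(4n²) = 0.003644315 + 0.000215723 = 0.003860038.
Half-width = z·√(radicand)/denom = 1.645·0.062129/1.048322 = 0.09749.
CI: 0.29559 ± 0.09749 = (0.1981, 0.3931).

(0.1981, 0.3931)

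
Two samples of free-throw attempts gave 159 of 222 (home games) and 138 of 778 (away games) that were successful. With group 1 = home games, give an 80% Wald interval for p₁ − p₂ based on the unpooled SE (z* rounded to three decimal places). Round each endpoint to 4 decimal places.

p̂₁ = 0.71622, p̂₂ = 0.17738, so the observed difference is 0.53884.
SE = √(0.000915543 + 0.000187551) = √0.001103094 = 0.033213.
z* = 1.282 at the 80% level. Margin of error = 0.04258.
CI: 0.53884 ± 0.04258 = (0.4963, 0.5814).

(0.4963, 0.5814)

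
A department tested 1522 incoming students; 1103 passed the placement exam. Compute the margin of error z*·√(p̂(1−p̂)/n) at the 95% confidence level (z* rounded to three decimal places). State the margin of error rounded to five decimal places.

ME = 0.02244

p̂ = 1103/1522 = 0.72470.
SE = √(p̂(1−p̂)/n) = √(0.199508/1522) = 0.011449.
The 95% critical value is z* = 1.960.
So ME = 0.02244.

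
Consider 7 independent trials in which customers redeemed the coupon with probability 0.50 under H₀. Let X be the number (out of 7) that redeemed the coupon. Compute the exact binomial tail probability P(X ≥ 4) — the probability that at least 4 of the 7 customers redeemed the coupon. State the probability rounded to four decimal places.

P = 0.5000

X is binomial with n = 7 and p = 0.50.
P(X ≥ 4) = C(7,4)·0.50^4·0.50^3 + C(7,5)·0.50^5·0.50^2 + C(7,6)·0.50^6·0.50^1 + C(7,7)·0.50^7·0.50^0.
= 0.273438 + 0.164062 + 0.054688 + 0.007812 = 0.5000.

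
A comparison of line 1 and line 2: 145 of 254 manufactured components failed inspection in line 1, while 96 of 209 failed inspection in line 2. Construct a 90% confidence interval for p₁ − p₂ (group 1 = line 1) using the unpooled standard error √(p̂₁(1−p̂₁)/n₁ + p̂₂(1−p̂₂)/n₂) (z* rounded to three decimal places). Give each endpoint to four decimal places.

(0.0352, 0.1879)

p̂₁ = 145/254 = 0.57087, p̂₂ = 96/209 = 0.45933; p̂₁ − p̂₂ = 0.11154.
SE = √(0.000964480 + 0.001188258) = √0.002152738 = 0.046398.
z* = 1.645 at the 90% level. Margin = 1.645·0.046398 = 0.07632.
Interval: 0.11154 ± 0.07632 → (0.0352, 0.1879).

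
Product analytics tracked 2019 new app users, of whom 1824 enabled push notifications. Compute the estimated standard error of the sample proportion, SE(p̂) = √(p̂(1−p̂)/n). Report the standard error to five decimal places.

p̂ = 1824/2019 = 0.90342.
p̂(1−p̂) = 0.087252.
Dividing by n and taking the root: √0.000043215 = 0.00657.

SE = 0.00657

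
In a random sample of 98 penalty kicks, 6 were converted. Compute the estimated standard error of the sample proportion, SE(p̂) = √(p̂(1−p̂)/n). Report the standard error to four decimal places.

The sample proportion is 6/98 = 0.06122.
p̂(1−p̂) = 0.06122·0.93878 = 0.057472.
SE = √(0.057472/98) = 0.0242.

SE = 0.0242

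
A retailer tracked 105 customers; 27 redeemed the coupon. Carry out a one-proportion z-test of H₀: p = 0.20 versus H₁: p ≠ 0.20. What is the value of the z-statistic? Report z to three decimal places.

p̂ = 27/105 = 0.25714.
Null standard error: √(0.20·0.80/105) = √0.001523810 = 0.039036.
z = (0.25714 − 0.20)/0.039036 = 0.05714/0.039036 = 1.464.

z = 1.464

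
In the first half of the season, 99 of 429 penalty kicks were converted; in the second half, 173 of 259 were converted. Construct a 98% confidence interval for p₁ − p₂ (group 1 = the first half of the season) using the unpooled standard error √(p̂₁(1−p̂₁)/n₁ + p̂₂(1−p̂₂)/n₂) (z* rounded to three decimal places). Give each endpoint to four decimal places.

p̂₁ = 99/429 = 0.23077, p̂₂ = 173/259 = 0.66795; p̂₁ − p̂₂ = -0.43718.
SE = √(0.000413787 + 0.000856338) = √0.001270125 = 0.035639.
The 98% critical value is z* = 2.326. Margin = 2.326·0.035639 = 0.08290.
Interval: -0.43718 ± 0.08290 → (-0.5201, -0.3543).

(-0.5201, -0.3543)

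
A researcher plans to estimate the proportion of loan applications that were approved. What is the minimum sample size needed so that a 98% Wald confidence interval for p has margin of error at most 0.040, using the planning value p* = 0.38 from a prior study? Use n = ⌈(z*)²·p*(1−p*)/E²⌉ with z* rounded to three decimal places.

n = 797

z* = 2.326 at the 98% level.
p*(1−p*) = 0.2356.
(z*)²·p*(1−p*)/E² = 5.410276·0.2356/0.001600 = 796.663.
⌈796.663⌉ = 797.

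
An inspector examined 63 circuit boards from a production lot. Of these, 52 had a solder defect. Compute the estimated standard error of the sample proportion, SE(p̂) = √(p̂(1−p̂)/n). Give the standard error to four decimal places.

p̂ = 52/63 = 0.82540.
p̂(1−p̂) = 0.82540·0.17460 = 0.144115.
SE = √(0.144115/63) = √0.002287540 = 0.0478.

SE = 0.0478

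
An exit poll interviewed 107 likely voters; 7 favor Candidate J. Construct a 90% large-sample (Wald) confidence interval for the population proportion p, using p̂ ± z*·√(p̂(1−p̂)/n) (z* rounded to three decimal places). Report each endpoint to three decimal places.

With x = 7 successes in n = 107, p̂ = 0.06542.
SE(p̂) = √(0.06542·0.93458/107) = 0.023904.
The 90% critical value is z* = 1.645.
Margin = 1.645·0.023904 = 0.03932.
Interval: 0.06542 ± 0.03932 → (0.026, 0.105).

(0.026, 0.105)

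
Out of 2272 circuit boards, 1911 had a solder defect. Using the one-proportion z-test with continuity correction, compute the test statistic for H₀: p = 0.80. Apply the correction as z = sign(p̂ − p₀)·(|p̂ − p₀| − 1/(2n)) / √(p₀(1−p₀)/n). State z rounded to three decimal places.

z = 4.872

p̂ = 1911/2272 = 0.84111. p̂ − p₀ = 0.041109.
1/(2n) = 0.000220.
Corrected numerator: |0.041109| − 0.000220 = 0.040889.
Under H₀, SE = √(p₀(1−p₀)/n) = √(0.80·0.20/2272) = √0.000070423 = 0.008392.
z = +0.040889/0.008392 = 4.872.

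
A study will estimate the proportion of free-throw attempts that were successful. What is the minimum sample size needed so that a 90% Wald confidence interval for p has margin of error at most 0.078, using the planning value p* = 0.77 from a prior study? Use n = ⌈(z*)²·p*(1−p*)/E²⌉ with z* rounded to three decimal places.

n = 79

For 90% confidence, z* = 1.645.
p*(1−p*) = 0.1771.
Required n before rounding: 2.706025 × 0.1771 / 0.078² = 78.770.
Rounding up, n = 79.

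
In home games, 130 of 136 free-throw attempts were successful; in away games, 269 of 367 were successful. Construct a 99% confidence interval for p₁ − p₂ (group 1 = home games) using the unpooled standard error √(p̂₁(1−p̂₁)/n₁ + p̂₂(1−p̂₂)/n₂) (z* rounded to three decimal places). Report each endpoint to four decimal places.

(0.1481, 0.2977)

p̂₁ = 0.95588, p̂₂ = 0.73297, so the observed difference is 0.22291.
SE = √(0.000310083 + 0.000533311) = √0.000843394 = 0.029041.
The 99% critical value is z* = 2.576. Margin = 2.576·0.029041 = 0.07481.
CI: 0.22291 ± 0.07481 = (0.1481, 0.2977).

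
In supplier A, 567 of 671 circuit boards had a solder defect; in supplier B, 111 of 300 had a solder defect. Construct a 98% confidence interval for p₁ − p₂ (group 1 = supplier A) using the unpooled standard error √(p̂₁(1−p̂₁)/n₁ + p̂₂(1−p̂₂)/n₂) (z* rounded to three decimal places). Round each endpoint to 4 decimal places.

p̂₁ = 0.84501, p̂₂ = 0.37000, so the observed difference is 0.47501.
Unpooled SE = √(p̂₁(1−p̂₁)/n₁ + p̂₂(1−p̂₂)/n₂) = √(0.000195186 + 0.000777000) = 0.031180.
z* = 2.326 at the 98% level. Margin = 2.326·0.031180 = 0.07252.
CI: 0.47501 ± 0.07252 = (0.4025, 0.5475).

(0.4025, 0.5475)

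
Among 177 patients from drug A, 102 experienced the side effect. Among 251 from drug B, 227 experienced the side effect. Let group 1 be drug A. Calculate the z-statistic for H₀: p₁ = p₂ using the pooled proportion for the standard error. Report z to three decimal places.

z = -7.928

Sample proportions: p̂₁ = 102/177 = 0.57627 and p̂₂ = 227/251 = 0.90438.
Pooling: p̂ = 329/428 = 0.76869.
SE = √[p̂(1−p̂)(1/n₁+1/n₂)] = √[0.76869·0.23131·(1/177+1/251)] ≈ 0.041388.
z = -0.32811/0.041388 = -7.928.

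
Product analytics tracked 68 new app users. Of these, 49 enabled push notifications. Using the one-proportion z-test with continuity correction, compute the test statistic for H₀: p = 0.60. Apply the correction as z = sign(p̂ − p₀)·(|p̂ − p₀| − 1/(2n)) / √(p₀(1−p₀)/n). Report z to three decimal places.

z = 1.906

The sample proportion is 49/68 = 0.72059. p̂ − p₀ = 0.120588.
1/(2n) = 0.007353.
Corrected numerator: |0.120588| − 0.007353 = 0.113235.
SE₀ = √(0.60·0.40/68) = 0.059409.
z = +0.113235/0.059409 = 1.906.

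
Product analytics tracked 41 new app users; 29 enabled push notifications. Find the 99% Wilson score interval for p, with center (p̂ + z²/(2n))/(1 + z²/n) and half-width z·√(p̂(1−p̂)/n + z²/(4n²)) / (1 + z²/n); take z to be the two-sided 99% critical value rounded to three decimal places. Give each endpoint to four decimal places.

Here p̂ = 29/41 = 0.70732 and z = 2.576 (z² = 6.635776).
Denominator 1 + z²/n = 1 + 6.635776/41 = 1.161848.
Center = (0.70732 + 0.080924)/1.161848 = 0.67844.
Radicand: p̂(1−p̂)/n + z²/(4n²) = 0.005049259 + 0.000986879 = 0.006036138.
Half-width = z·√(radicand)/denom = 2.576·0.077693/1.161848 = 0.17226.
Interval: 0.67844 ± 0.17226 → (0.5062, 0.8507).

(0.5062, 0.8507)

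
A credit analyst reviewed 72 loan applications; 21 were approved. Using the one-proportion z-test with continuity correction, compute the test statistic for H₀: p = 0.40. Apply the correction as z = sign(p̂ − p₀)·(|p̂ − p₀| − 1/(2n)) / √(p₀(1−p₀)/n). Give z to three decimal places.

Sample proportion p̂ = 21/72 = 0.29167. p̂ − p₀ = -0.108333.
1/(2n) = 0.006944.
Corrected numerator: |-0.108333| − 0.006944 = 0.101389.
SE₀ = √(0.40·0.60/72) = 0.057735.
z = (−)0.101389/0.057735 = -1.756.

z = -1.756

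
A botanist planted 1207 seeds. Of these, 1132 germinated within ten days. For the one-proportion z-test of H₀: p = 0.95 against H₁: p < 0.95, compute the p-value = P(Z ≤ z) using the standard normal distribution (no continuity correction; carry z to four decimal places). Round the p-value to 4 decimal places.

p-value = 0.0265

The sample proportion is 1132/1207 = 0.93786.
Null standard error: √(0.95·0.05/1207) = √0.000039354 = 0.006273.
z = (p̂ − p₀)/SE = (1132/1207 − 0.95)/0.006273 ≈ -1.9348.
p-value = P(Z ≤ z) with z = -1.9348 → 0.0265.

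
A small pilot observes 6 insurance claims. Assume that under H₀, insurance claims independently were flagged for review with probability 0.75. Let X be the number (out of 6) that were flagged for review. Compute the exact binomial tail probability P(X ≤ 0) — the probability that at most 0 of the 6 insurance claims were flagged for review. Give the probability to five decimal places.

P = 0.00024

X is binomial with n = 6 and p = 0.75.
P(X ≤ 0) = C(6,0)·0.75^0·0.25^6.
= 0.000244 = 0.00024.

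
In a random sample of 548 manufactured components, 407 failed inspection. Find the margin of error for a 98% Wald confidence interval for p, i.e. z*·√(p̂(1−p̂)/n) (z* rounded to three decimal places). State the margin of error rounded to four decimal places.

p̂ = 407/548 = 0.74270.
SE = √(p̂(1−p̂)/n) = √(0.191096/548) = 0.018674.
For 98% confidence, z* = 2.326.
So ME = 0.0434.

ME = 0.0434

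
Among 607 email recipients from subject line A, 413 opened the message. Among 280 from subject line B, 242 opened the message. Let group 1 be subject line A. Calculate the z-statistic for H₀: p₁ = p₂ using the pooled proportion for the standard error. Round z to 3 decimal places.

p̂₁ = 413/607 = 0.68040, p̂₂ = 242/280 = 0.86429.
Pooling: p̂ = 655/887 = 0.73844.
SE = √[p̂(1−p̂)(1/n₁+1/n₂)] = √[0.73844·0.26156·(1/607+1/280)] ≈ 0.031749.
z = (p̂₁ − p̂₂)/SE = (0.68040 − 0.86429)/0.031749 = -0.18389/0.031749 = -5.792.

z = -5.792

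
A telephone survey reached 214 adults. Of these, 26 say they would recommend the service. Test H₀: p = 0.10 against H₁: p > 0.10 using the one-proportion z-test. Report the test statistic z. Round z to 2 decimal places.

The sample proportion is 26/214 = 0.12150.
Null standard error: √(0.10·0.90/214) = √0.000420561 = 0.020508.
Test statistic: z = 0.02150/0.020508 = 1.05.

z = 1.05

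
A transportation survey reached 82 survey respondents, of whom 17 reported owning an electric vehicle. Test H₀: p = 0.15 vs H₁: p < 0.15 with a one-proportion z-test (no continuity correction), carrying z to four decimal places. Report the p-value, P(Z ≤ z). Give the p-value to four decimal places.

With x = 17 successes in n = 82, p̂ = 0.20732.
Null standard error: √(0.15·0.85/82) = √0.001554878 = 0.039432.
Test statistic (full precision, shown to 4 dp): z = (17/82 − 0.15)/SE₀ ≈ 1.4536.
p-value = P(Z ≤ z) with z = 1.4536 → 0.9270.

p-value = 0.9270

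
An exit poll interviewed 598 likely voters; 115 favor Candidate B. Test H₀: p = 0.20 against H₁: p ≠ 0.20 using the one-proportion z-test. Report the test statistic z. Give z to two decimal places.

The sample proportion is 115/598 = 0.19231.
SE₀ = √(0.20·0.80/598) = 0.016357.
Test statistic: z = -0.00769/0.016357 = -0.47.

z = -0.47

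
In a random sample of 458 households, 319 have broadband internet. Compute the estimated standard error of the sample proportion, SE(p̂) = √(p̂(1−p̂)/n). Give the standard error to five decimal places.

SE = 0.02148

p̂ = 319/458 = 0.69651.
p̂(1−p̂) = 0.69651·0.30349 = 0.211384.
SE = √(0.211384/458) = √0.000461537 = 0.02148.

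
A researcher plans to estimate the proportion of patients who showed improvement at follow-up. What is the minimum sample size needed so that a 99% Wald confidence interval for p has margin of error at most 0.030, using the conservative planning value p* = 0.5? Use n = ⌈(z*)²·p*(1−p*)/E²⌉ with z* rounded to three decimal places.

n = 1844

z* = 2.576 at the 99% level.
p*(1−p*) = 0.2500.
Required n before rounding: 6.635776 × 0.2500 / 0.030² = 1843.271.
Rounding up, n = 1844.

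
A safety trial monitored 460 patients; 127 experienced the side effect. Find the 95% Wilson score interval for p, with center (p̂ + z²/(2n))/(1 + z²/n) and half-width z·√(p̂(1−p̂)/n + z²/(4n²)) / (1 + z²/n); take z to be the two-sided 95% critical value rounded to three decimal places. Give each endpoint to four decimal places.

(0.2372, 0.3187)

Here p̂ = 127/460 = 0.27609 and z = 1.960 (z² = 3.841600).
1 + z²/n = 1.008351.
Adjusted center: (0.27609 + z²/(2n))/1.008351 = 0.27794.
Radicand: p̂(1−p̂)/n + z²/(4n²) = 0.000434485 + 0.000004539 = 0.000439024.
Half-width = z·√(radicand)/denom = 1.960·0.020953/1.008351 = 0.04073.
So the interval runs from 0.2372 to 0.3187.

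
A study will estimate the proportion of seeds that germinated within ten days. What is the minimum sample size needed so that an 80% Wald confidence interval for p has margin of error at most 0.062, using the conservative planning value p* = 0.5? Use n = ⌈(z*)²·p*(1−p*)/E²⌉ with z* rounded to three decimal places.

n = 107

z* = 1.282 at the 80% level.
p*(1−p*) = 0.50·0.50 = 0.2500.
(z*)²·p*(1−p*)/E² = 1.643524·0.2500/0.003844 = 106.889.
Rounding up, n = 107.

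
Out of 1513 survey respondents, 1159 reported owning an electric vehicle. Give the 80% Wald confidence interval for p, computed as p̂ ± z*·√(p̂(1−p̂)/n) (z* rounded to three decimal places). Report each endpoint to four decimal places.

(0.7521, 0.7800)

p̂ = 1159/1513 = 0.76603.
SE(p̂) = √(0.76603·0.23397/1513) = 0.010884.
For 80% confidence, z* = 1.282.
Margin of error: 1.282 × 0.010884 = 0.01395.
Interval: 0.76603 ± 0.01395 → (0.7521, 0.7800).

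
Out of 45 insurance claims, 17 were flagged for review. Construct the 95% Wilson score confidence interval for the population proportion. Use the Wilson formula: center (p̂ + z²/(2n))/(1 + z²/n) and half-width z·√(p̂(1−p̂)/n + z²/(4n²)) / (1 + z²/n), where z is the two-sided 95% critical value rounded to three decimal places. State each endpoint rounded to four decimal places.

Here p̂ = 17/45 = 0.37778 and z = 1.960 (z² = 3.841600).
Denominator 1 + z²/n = 1 + 3.841600/45 = 1.085369.
Adjusted center: (0.37778 + z²/(2n))/1.085369 = 0.38739.
Radicand: p̂(1−p̂)/n + z²/(4n²) = 0.005223594 + 0.000474272 = 0.005697866.
Half-width = z·√(radicand)/denom = 1.960·0.075484/1.085369 = 0.13631.
CI: 0.38739 ± 0.13631 = (0.2511, 0.5237).

(0.2511, 0.5237)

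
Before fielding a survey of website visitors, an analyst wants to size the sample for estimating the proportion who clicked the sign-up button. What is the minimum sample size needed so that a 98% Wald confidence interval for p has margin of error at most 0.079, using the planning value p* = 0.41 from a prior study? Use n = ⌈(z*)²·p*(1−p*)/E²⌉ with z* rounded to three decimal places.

n = 210

For 98% confidence, z* = 2.326.
p*(1−p*) = 0.41·0.59 = 0.2419.
Required n before rounding: 5.410276 × 0.2419 / 0.079² = 209.701.
Rounding up, n = 210.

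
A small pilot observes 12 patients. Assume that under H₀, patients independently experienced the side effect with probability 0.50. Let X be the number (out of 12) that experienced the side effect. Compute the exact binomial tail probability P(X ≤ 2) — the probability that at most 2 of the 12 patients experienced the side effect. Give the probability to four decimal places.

X is binomial with n = 12 and p = 0.50.
P(X ≤ 2) = C(12,0)·0.50^0·0.50^12 + C(12,1)·0.50^1·0.50^11 + C(12,2)·0.50^2·0.50^10.
= 0.000244 + 0.002930 + 0.016113 = 0.0193.

P = 0.0193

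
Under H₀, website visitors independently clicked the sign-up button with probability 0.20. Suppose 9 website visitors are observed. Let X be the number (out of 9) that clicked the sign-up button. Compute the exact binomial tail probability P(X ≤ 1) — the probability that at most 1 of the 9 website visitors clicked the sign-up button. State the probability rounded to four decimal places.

P = 0.4362

X is binomial with n = 9 and p = 0.20.
P(X ≤ 1) = C(9,0)·0.20^0·0.80^9 + C(9,1)·0.20^1·0.80^8.
= 0.134218 + 0.301990 = 0.4362.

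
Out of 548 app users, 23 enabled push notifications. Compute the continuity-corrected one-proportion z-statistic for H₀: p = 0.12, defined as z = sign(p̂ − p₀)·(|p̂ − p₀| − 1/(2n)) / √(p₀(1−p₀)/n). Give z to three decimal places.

z = -5.555

With x = 23 successes in n = 548, p̂ = 0.04197. p̂ − p₀ = -0.078029.
1/(2n) = 0.000912.
Corrected numerator: |-0.078029| − 0.000912 = 0.077117.
Under H₀, SE = √(p₀(1−p₀)/n) = √(0.12·0.88/548) = √0.000192701 = 0.013882.
z = (−)0.077117/0.013882 = -5.555.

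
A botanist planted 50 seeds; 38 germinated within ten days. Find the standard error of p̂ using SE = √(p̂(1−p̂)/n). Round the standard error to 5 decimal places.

With x = 38 successes in n = 50, p̂ = 0.76000.
p̂(1−p̂) = 0.76000·0.24000 = 0.182400.
SE = √(0.182400/50) = 0.06040.

SE = 0.06040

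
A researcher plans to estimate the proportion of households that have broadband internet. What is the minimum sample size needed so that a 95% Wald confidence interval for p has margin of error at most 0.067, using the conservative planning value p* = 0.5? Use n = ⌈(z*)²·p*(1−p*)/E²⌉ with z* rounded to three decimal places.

n = 214

The 95% critical value is z* = 1.960.
p*(1−p*) = 0.2500.
Required n before rounding: 3.841600 × 0.2500 / 0.067² = 213.945.
Rounding up, n = 214.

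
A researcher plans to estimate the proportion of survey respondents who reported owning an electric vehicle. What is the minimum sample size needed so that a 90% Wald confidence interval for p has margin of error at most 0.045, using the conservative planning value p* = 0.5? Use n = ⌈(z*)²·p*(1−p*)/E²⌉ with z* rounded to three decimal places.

n = 335

For 90% confidence, z* = 1.645.
p*(1−p*) = 0.2500.
(z*)²·p*(1−p*)/E² = 2.706025·0.2500/0.002025 = 334.077.
Rounding up, n = 335.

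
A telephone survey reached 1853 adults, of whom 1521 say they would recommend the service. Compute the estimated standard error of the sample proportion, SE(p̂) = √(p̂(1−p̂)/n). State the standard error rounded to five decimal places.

SE = 0.00891

The sample proportion is 1521/1853 = 0.82083.
p̂(1−p̂) = 0.82083·0.17917 = 0.147068.
Dividing by n and taking the root: √0.000079368 = 0.00891.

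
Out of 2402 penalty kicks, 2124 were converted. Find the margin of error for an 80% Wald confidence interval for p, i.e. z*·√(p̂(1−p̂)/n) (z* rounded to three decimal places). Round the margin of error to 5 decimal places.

The sample proportion is 2124/2402 = 0.88426.
SE(p̂) = √(0.88426·0.11574/2402) = 0.006527.
For 80% confidence, z* = 1.282.
Margin of error = z*·SE = 1.282 × 0.006527 = 0.00837.

ME = 0.00837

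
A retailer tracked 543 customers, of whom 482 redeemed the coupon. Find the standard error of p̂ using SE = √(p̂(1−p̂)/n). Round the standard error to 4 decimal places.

SE = 0.0136

The sample proportion is 482/543 = 0.88766.
p̂(1−p̂) = 0.88766·0.11234 = 0.099720.
SE = √(0.099720/543) = 0.0136.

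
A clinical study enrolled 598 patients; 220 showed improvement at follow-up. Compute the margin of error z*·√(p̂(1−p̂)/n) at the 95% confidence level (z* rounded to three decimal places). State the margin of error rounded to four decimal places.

The sample proportion is 220/598 = 0.36789.
SE = √(p̂(1−p̂)/n) = √(0.232548/598) = 0.019720.
z* = 1.960 at the 95% level.
So ME = 0.0387.

ME = 0.0387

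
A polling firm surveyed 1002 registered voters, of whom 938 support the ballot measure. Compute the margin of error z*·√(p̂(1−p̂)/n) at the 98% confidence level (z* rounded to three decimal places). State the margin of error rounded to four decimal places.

ME = 0.0180

With x = 938 successes in n = 1002, p̂ = 0.93613.
Standard error of p̂: √(0.059793/1002) = √0.000059673 = 0.007725.
The 98% critical value is z* = 2.326.
ME = 2.326·0.007725 = 0.0180.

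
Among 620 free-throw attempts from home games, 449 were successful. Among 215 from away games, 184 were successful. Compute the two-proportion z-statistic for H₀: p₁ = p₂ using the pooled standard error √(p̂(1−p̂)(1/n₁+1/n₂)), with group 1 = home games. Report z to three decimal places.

z = -3.883

Sample proportions: p̂₁ = 449/620 = 0.72419 and p̂₂ = 184/215 = 0.85581.
Pooling: p̂ = 633/835 = 0.75808.
Pooled SE = √[0.1833927·0.00626407] ≈ 0.033894.
z = -0.13162/0.033894 = -3.883.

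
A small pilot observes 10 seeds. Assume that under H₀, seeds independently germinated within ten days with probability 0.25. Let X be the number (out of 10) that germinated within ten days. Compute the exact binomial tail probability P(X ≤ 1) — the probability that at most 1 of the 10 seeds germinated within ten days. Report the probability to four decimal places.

P = 0.2440

X ~ Binomial(n=10, p=0.25).
P(X ≤ 1) = C(10,0)·0.25^0·0.75^10 + C(10,1)·0.25^1·0.75^9.
= 0.056314 + 0.187712 = 0.2440.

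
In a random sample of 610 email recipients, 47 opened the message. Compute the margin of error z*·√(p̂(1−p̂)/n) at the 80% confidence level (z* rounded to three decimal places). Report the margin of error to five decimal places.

ME = 0.01384

Sample proportion p̂ = 47/610 = 0.07705.
SE = √(p̂(1−p̂)/n) = √(0.071113/610) = 0.010797.
z* = 1.282 at the 80% level.
So ME = 0.01384.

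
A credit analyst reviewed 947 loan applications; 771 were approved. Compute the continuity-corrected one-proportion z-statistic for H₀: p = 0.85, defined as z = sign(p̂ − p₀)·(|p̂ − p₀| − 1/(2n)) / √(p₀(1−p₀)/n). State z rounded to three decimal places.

z = -3.044

p̂ = 771/947 = 0.81415. p̂ − p₀ = -0.035850.
Continuity correction 1/(2n) = 1/1894 = 0.000528.
Corrected numerator: |-0.035850| − 0.000528 = 0.035322.
SE₀ = √(0.85·0.15/947) = 0.011603.
z = −0.035322/0.011603 = -3.044.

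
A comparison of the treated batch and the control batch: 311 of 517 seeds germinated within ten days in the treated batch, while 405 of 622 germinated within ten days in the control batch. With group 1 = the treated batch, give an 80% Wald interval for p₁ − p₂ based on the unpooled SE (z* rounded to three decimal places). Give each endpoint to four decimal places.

(-0.0865, -0.0127)

p̂₁ = 0.60155, p̂₂ = 0.65113, so the observed difference is -0.04958.
SE = √(0.000463613 + 0.000365211) = √0.000828824 = 0.028789.
The 80% critical value is z* = 1.282. Margin = 1.282·0.028789 = 0.03691.
CI: -0.04958 ± 0.03691 = (-0.0865, -0.0127).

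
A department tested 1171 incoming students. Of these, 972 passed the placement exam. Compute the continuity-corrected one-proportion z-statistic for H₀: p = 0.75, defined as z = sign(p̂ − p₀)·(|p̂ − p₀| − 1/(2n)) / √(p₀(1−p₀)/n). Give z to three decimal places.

The sample proportion is 972/1171 = 0.83006. p̂ − p₀ = 0.080060.
1/(2n) = 0.000427.
Corrected numerator: |0.080060| − 0.000427 = 0.079633.
Null standard error: √(0.75·0.25/1171) = √0.000160120 = 0.012654.
z = +0.079633/0.012654 = 6.293.

z = 6.293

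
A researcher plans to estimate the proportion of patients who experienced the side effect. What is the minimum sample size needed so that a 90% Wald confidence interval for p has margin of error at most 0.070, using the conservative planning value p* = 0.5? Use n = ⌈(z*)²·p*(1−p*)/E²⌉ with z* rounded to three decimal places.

n = 139

The 90% critical value is z* = 1.645.
p*(1−p*) = 0.50·0.50 = 0.2500.
(z*)²·p*(1−p*)/E² = 2.706025·0.2500/0.004900 = 138.062.
Rounding up, n = 139.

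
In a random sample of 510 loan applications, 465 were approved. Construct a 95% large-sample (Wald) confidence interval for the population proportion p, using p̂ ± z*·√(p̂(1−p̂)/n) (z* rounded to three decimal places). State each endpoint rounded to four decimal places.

With x = 465 successes in n = 510, p̂ = 0.91176.
Standard error of p̂: √(0.080450/510) = √0.000157745 = 0.012560.
The 95% critical value is z* = 1.960.
Margin = 1.960·0.012560 = 0.02462.
CI: 0.91176 ± 0.02462 = (0.8871, 0.9364).

(0.8871, 0.9364)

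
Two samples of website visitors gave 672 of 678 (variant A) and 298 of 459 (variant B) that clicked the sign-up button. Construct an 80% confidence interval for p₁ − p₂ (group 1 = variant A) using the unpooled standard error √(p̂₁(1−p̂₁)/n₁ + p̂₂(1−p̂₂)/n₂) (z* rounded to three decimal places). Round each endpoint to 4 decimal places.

(0.3130, 0.3708)

p̂₁ = 0.99115, p̂₂ = 0.64924, so the observed difference is 0.34191.
SE = √(0.000012937 + 0.000496140) = √0.000509077 = 0.022563.
For 80% confidence, z* = 1.282. Margin of error = 0.02893.
CI: 0.34191 ± 0.02893 = (0.3130, 0.3708).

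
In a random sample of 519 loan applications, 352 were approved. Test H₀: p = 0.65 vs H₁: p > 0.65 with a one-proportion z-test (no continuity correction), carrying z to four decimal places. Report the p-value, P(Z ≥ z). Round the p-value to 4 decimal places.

p-value = 0.0888

p̂ = 352/519 = 0.67823.
Under H₀, SE = √(p₀(1−p₀)/n) = √(0.65·0.35/519) = √0.000438343 = 0.020937.
Test statistic (full precision, shown to 4 dp): z = (352/519 − 0.65)/SE₀ ≈ 1.3482.
p-value = P(Z ≥ z) with z = 1.3482 → 0.0888.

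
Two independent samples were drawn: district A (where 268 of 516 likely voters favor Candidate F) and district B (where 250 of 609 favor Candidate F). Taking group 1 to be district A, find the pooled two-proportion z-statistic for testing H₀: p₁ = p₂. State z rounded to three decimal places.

p̂₁ = 268/516 = 0.51938, p̂₂ = 250/609 = 0.41051.
Pooled p̂ = (268+250)/(516+609) = 518/1125 = 0.46044.
Pooled SE = √[0.2484354·0.00358002] ≈ 0.029823.
z = (p̂₁ − p̂₂)/SE = (0.51938 − 0.41051)/0.029823 = 0.10887/0.029823 = 3.651.

z = 3.651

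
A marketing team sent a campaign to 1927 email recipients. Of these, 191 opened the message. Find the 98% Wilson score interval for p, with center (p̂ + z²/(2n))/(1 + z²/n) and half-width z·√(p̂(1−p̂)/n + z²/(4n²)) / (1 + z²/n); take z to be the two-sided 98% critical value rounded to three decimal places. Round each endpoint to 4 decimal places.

(0.0844, 0.1161)

Here p̂ = 191/1927 = 0.09912 and z = 2.326 (z² = 5.410276).
1 + z²/n = 1.002808.
Adjusted center: (0.09912 + z²/(2n))/1.002808 = 0.10024.
Radicand: p̂(1−p̂)/n + z²/(4n²) = 0.000046338 + 0.000000364 = 0.000046702.
Half-width = z·√(radicand)/denom = 2.326·0.006834/1.002808 = 0.01585.
So the interval runs from 0.0844 to 0.1161.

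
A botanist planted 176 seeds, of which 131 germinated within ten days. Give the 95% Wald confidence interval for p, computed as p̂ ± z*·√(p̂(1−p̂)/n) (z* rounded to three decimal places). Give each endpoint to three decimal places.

p̂ = 131/176 = 0.74432.
Standard error of p̂: √(0.190309/176) = √0.001081299 = 0.032883.
For 95% confidence, z* = 1.960.
Margin of error: 1.960 × 0.032883 = 0.06445.
So the interval runs from 0.680 to 0.809.

(0.680, 0.809)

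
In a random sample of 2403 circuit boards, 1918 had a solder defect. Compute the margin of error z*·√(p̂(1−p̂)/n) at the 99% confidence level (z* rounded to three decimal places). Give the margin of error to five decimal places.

The sample proportion is 1918/2403 = 0.79817.
SE(p̂) = √(0.79817·0.20183/2403) = 0.008188.
z* = 2.576 at the 99% level.
ME = 2.576·0.008188 = 0.02109.

ME = 0.02109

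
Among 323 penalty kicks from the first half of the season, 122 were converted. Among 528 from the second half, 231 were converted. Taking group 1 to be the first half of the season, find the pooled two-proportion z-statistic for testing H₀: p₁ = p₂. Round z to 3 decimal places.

z = -1.718

Sample proportions: p̂₁ = 122/323 = 0.37771 and p̂₂ = 231/528 = 0.43750.
Pooling: p̂ = 353/851 = 0.41481.
SE = √[p̂(1−p̂)(1/n₁+1/n₂)] = √[0.41481·0.58519·(1/323+1/528)] ≈ 0.034803.
z = (p̂₁ − p̂₂)/SE = (0.37771 − 0.43750)/0.034803 = -0.05979/0.034803 = -1.718.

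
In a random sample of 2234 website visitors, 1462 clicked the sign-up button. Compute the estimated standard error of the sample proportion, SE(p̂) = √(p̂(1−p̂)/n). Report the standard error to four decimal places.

SE = 0.0101

p̂ = 1462/2234 = 0.65443.
p̂(1−p̂) = 0.226151.
SE = √(0.226151/2234) = 0.0101.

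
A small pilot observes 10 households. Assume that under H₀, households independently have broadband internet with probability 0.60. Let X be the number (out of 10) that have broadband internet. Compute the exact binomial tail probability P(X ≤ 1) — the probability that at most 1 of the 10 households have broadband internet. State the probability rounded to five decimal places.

X ~ Binomial(n=10, p=0.60).
P(X ≤ 1) = C(10,0)·0.60^0·0.40^10 + C(10,1)·0.60^1·0.40^9.
= 0.000105 + 0.001573 = 0.00168.

P = 0.00168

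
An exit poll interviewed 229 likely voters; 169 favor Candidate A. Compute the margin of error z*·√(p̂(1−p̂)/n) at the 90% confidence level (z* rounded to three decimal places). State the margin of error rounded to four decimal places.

p̂ = 169/229 = 0.73799.
Standard error of p̂: √(0.193360/229) = √0.000844367 = 0.029058.
For 90% confidence, z* = 1.645.
So ME = 0.0478.

ME = 0.0478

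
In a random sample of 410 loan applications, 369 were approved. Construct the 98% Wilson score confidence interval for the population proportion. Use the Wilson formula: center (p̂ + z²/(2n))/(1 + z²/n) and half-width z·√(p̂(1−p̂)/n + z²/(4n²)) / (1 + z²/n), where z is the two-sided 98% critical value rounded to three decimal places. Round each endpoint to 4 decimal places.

p̂ = 369/410 = 0.90000; z = 2.326, so z² = 5.410276.
1 + z²/n = 1.013196.
Adjusted center: (0.90000 + z²/(2n))/1.013196 = 0.89479.
Radicand: p̂(1−p̂)/n + z²/(4n²) = 0.000219512 + 0.000008046 = 0.000227558.
Half-width = 2.326·√0.000227558/1.013196 = 0.03463.
So the interval runs from 0.8602 to 0.9294.

(0.8602, 0.9294)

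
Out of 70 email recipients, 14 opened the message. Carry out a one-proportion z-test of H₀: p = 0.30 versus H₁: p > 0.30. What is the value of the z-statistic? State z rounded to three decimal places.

z = -1.826

p̂ = 14/70 = 0.20000.
SE₀ = √(0.30·0.70/70) = 0.054772.
z = (0.20000 − 0.30)/0.054772 = -0.10000/0.054772 = -1.826.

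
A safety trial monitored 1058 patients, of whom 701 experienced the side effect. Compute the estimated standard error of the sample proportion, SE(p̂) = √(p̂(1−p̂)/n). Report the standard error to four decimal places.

The sample proportion is 701/1058 = 0.66257.
p̂(1−p̂) = 0.223571.
Dividing by n and taking the root: √0.000211315 = 0.0145.

SE = 0.0145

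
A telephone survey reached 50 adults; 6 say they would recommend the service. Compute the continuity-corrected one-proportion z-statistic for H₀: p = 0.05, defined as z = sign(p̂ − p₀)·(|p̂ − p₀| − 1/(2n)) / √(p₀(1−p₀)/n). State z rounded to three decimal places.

z = 1.947

p̂ = 6/50 = 0.12000. p̂ − p₀ = 0.070000.
1/(2n) = 0.010000.
Corrected numerator: |0.070000| − 0.010000 = 0.060000.
Under H₀, SE = √(p₀(1−p₀)/n) = √(0.05·0.95/50) = √0.000950000 = 0.030822.
z = +0.060000/0.030822 = 1.947.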